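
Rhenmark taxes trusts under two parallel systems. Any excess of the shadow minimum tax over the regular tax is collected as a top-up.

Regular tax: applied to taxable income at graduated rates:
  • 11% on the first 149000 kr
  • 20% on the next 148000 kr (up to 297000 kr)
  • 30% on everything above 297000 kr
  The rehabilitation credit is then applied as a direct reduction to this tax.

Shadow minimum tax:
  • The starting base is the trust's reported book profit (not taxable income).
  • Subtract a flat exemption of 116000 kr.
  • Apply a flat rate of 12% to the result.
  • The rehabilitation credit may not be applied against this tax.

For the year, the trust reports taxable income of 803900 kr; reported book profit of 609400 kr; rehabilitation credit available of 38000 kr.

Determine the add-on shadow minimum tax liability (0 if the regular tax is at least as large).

0 kr

Regular tax:
  149000 kr × 11% = 16390 kr
  148000 kr × 20% = 29600 kr
  506900 kr × 30% = 152070 kr
  → 198060 kr
  Less rehabilitation credit 38000 kr → 160060 kr

Shadow minimum tax:
  Base (reported book profit): 609400 kr
  Less exemption 116000 kr → base 493400 kr
  493400 kr × 12% = 59208 kr

59208 kr ≤ 160060 kr, so no add-on is due.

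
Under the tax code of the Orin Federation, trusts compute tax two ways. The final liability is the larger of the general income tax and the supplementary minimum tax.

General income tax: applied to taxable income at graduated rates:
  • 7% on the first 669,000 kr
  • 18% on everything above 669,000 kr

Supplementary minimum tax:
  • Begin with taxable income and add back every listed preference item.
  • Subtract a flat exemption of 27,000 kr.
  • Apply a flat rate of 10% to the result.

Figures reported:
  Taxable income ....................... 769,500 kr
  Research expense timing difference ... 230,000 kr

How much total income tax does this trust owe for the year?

97,250 kr

Supplementary minimum tax:
  Adjusted income: 769,500 kr + 230,000 kr = 999,500 kr
  Less exemption 27,000 kr → base 972,500 kr
  972,500 kr × 10% = 97,250 kr

General income tax:
  669,000 kr × 7% = 46,830 kr
  100,500 kr × 18% = 18,090 kr
  → 64,920 kr

97,250 kr > 64,920 kr, so the supplementary minimum tax is the binding amount.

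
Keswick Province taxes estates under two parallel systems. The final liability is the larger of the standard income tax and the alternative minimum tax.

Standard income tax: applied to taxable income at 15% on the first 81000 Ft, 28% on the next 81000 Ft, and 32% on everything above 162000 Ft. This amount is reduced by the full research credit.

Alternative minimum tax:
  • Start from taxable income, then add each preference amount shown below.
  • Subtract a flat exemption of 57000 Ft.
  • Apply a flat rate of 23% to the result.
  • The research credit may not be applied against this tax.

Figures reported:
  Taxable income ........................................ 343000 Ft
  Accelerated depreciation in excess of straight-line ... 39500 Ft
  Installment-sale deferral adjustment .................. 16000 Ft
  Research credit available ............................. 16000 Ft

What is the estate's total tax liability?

78545 Ft

Standard income tax:
  81000 Ft × 15% = 12150 Ft
  81000 Ft × 28% = 22680 Ft
  181000 Ft × 32% = 57920 Ft
  → 92750 Ft
  Less research credit 16000 Ft → 76750 Ft

Alternative minimum tax:
  Adjusted income: 343000 Ft + 39500 Ft + 16000 Ft = 398500 Ft
  Less exemption 57000 Ft → base 341500 Ft
  341500 Ft × 23% = 78545 Ft

78545 Ft > 76750 Ft, so the alternative minimum tax is the binding amount.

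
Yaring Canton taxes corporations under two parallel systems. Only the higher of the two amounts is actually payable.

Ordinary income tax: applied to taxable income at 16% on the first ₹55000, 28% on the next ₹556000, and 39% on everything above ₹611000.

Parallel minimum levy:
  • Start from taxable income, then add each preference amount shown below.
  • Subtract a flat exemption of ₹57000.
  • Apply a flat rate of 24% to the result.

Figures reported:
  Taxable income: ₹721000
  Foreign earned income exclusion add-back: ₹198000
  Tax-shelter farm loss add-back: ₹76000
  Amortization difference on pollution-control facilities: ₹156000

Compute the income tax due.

Parallel minimum levy:
  Adjusted income: ₹721000 + ₹198000 + ₹76000 + ₹156000 = ₹1151000
  Less exemption ₹57000 → base ₹1094000
  ₹1094000 × 24% = ₹262560

Ordinary income tax:
  ₹55000 × 16% = ₹8800
  ₹556000 × 28% = ₹155680
  ₹110000 × 39% = ₹42900
  → ₹207380

₹262560 > ₹207380, so the parallel minimum levy is the binding amount.

₹262560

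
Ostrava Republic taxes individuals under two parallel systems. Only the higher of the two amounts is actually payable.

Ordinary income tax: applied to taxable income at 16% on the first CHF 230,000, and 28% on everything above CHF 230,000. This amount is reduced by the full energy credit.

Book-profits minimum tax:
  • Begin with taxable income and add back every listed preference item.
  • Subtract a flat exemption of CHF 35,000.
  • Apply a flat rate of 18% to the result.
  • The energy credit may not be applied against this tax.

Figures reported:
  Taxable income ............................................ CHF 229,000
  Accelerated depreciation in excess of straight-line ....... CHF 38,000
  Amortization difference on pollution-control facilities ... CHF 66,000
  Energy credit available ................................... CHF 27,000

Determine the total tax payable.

CHF 53,640

Ordinary income tax:
  CHF 229,000 × 16% = CHF 36,640
  Less energy credit CHF 27,000 → CHF 9,640

Book-profits minimum tax:
  Adjusted income: CHF 229,000 + CHF 38,000 + CHF 66,000 = CHF 333,000
  Less exemption CHF 35,000 → base CHF 298,000
  CHF 298,000 × 18% = CHF 53,640

CHF 53,640 > CHF 9,640, so the book-profits minimum tax is the binding amount.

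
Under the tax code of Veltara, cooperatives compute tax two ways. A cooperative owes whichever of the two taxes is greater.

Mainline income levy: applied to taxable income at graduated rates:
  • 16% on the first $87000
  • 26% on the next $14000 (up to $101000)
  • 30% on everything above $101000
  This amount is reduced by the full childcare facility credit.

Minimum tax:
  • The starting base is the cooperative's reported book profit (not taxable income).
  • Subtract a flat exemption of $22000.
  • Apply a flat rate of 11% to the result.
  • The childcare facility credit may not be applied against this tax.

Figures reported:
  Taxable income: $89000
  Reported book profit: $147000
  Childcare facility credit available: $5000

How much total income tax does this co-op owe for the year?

$13750

Mainline income levy:
  $87000 × 16% = $13920
  $2000 × 26% = $520
  → $14440
  Less childcare facility credit $5000 → $9440

Minimum tax:
  Base (reported book profit): $147000
  Less exemption $22000 → base $125000
  $125000 × 11% = $13750

$13750 > $9440, so the minimum tax is the binding amount.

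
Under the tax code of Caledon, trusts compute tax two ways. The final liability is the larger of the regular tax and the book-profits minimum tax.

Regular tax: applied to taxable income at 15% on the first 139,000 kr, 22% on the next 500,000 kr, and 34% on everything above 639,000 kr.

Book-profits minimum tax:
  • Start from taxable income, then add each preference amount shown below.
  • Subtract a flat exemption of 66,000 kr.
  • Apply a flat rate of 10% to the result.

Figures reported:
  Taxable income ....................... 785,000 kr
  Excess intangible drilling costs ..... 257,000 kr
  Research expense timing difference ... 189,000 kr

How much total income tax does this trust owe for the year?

180,490 kr

Regular tax:
  139,000 kr × 15% = 20,850 kr
  500,000 kr × 22% = 110,000 kr
  146,000 kr × 34% = 49,640 kr
  → 180,490 kr

Book-profits minimum tax:
  Adjusted income: 785,000 kr + 257,000 kr + 189,000 kr = 1,231,000 kr
  Less exemption 66,000 kr → base 1,165,000 kr
  1,165,000 kr × 10% = 116,500 kr

180,490 kr > 116,500 kr, so the regular tax governs.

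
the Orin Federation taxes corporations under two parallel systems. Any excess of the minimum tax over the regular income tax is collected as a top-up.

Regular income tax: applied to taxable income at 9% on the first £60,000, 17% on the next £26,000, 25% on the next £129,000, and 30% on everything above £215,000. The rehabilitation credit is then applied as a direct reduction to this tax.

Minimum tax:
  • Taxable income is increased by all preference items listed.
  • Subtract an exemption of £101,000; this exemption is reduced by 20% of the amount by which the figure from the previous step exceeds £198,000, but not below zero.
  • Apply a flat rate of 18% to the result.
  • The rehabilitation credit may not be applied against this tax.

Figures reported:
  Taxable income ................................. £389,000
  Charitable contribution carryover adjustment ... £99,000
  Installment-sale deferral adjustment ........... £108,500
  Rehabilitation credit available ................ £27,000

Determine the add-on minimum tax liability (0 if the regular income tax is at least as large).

£36,266

Minimum tax:
  Adjusted income: £389,000 + £99,000 + £108,500 = £596,500
  Exemption: £101,000 − 20% × (£596,500 − £198,000) = £101,000 − £79,700 = £21,300
  Base: £596,500 − £21,300 = £575,200
  £575,200 × 18% = £103,536

Regular income tax:
  £60,000 × 9% = £5,400
  £26,000 × 17% = £4,420
  £129,000 × 25% = £32,250
  £174,000 × 30% = £52,200
  → £94,270
  Less rehabilitation credit £27,000 → £67,270

Excess of minimum tax over regular income tax: £103,536 − £67,270 = £36,266.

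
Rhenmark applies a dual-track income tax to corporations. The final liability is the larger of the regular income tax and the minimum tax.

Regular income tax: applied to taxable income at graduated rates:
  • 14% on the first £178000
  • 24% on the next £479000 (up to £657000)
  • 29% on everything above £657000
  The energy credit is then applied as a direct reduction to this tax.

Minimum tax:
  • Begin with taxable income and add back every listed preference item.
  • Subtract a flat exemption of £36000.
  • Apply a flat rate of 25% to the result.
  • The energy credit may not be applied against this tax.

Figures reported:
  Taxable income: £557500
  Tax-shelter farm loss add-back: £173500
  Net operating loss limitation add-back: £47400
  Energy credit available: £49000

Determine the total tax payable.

£185600

Regular income tax:
  £178000 × 14% = £24920
  £379500 × 24% = £91080
  → £116000
  Less energy credit £49000 → £67000

Minimum tax:
  Adjusted income: £557500 + £173500 + £47400 = £778400
  Less exemption £36000 → base £742400
  £742400 × 25% = £185600

£185600 > £67000, so the minimum tax is the binding amount.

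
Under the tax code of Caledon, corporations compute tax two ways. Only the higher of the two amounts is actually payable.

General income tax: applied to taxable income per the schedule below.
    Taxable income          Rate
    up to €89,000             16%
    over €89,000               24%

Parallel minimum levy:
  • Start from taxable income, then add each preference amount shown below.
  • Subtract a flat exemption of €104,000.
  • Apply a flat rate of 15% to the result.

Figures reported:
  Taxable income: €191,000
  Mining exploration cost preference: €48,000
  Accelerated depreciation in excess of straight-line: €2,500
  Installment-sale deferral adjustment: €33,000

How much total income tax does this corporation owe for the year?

€38,720

Parallel minimum levy:
  Adjusted income: €191,000 + €48,000 + €2,500 + €33,000 = €274,500
  Less exemption €104,000 → base €170,500
  €170,500 × 15% = €25,575

General income tax:
  €89,000 × 16% = €14,240
  €102,000 × 24% = €24,480
  → €38,720

€38,720 > €25,575, so the general income tax governs.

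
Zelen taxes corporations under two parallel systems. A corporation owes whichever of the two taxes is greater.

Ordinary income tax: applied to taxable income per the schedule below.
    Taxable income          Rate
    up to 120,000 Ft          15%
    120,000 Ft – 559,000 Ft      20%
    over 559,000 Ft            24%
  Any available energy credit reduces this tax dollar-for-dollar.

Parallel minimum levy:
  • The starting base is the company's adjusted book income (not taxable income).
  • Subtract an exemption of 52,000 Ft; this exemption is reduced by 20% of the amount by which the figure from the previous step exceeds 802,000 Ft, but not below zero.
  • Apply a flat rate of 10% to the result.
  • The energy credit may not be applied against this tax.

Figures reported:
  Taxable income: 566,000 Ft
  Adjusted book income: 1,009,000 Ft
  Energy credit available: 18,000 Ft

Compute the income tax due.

99,840 Ft

Ordinary income tax:
  120,000 Ft × 15% = 18,000 Ft
  439,000 Ft × 20% = 87,800 Ft
  7,000 Ft × 24% = 1,680 Ft
  → 107,480 Ft
  Less energy credit 18,000 Ft → 89,480 Ft

Parallel minimum levy:
  Base (adjusted book income): 1,009,000 Ft
  Exemption: 52,000 Ft − 20% × (1,009,000 Ft − 802,000 Ft) = 52,000 Ft − 41,400 Ft = 10,600 Ft
  Base: 1,009,000 Ft − 10,600 Ft = 998,400 Ft
  998,400 Ft × 10% = 99,840 Ft

99,840 Ft > 89,480 Ft, so the parallel minimum levy is the binding amount.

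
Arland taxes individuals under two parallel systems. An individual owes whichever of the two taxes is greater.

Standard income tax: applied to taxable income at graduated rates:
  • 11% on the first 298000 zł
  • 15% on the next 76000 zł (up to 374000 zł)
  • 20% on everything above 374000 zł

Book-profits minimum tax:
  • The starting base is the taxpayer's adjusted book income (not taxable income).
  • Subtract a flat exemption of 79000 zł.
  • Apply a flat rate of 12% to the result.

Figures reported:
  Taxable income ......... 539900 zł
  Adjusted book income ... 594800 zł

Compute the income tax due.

77360 zł

Book-profits minimum tax:
  Base (adjusted book income): 594800 zł
  Less exemption 79000 zł → base 515800 zł
  515800 zł × 12% = 61896 zł

Standard income tax:
  298000 zł × 11% = 32780 zł
  76000 zł × 15% = 11400 zł
  165900 zł × 20% = 33180 zł
  → 77360 zł

77360 zł > 61896 zł, so the standard income tax governs.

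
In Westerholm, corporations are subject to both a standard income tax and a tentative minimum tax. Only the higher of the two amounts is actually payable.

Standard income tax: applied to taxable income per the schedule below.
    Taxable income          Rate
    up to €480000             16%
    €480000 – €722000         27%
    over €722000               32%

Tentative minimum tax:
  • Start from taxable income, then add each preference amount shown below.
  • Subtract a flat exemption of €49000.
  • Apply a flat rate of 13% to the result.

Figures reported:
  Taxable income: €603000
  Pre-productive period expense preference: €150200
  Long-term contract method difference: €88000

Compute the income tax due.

€110010

Standard income tax:
  €480000 × 16% = €76800
  €123000 × 27% = €33210
  → €110010

Tentative minimum tax:
  Adjusted income: €603000 + €150200 + €88000 = €841200
  Less exemption €49000 → base €792200
  €792200 × 13% = €102986

€110010 > €102986, so the standard income tax governs.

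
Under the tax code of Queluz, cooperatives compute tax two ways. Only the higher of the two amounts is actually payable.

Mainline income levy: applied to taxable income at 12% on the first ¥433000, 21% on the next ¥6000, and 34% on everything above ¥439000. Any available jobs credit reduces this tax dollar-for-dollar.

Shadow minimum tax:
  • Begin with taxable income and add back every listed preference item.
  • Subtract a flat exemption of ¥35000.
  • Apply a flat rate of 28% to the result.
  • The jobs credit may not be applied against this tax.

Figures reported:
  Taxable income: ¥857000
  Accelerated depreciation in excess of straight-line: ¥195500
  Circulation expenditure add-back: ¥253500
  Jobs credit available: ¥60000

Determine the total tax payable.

Mainline income levy:
  ¥433000 × 12% = ¥51960
  ¥6000 × 21% = ¥1260
  ¥418000 × 34% = ¥142120
  → ¥195340
  Less jobs credit ¥60000 → ¥135340

Shadow minimum tax:
  Adjusted income: ¥857000 + ¥195500 + ¥253500 = ¥1306000
  Less exemption ¥35000 → base ¥1271000
  ¥1271000 × 28% = ¥355880

¥355880 > ¥135340, so the shadow minimum tax is the binding amount.

¥355880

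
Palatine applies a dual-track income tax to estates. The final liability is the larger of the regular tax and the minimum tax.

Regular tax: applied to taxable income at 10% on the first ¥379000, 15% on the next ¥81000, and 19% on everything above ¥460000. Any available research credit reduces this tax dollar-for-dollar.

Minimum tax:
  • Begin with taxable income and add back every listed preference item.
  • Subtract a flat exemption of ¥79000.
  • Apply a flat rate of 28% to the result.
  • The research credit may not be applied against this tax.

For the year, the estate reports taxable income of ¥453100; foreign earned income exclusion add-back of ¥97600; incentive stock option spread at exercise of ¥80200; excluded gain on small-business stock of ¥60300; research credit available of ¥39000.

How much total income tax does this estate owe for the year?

Minimum tax:
  Adjusted income: ¥453100 + ¥97600 + ¥80200 + ¥60300 = ¥691200
  Less exemption ¥79000 → base ¥612200
  ¥612200 × 28% = ¥171416

Regular tax:
  ¥379000 × 10% = ¥37900
  ¥74100 × 15% = ¥11115
  → ¥49015
  Less research credit ¥39000 → ¥10015

¥171416 > ¥10015, so the minimum tax is the binding amount.

¥171416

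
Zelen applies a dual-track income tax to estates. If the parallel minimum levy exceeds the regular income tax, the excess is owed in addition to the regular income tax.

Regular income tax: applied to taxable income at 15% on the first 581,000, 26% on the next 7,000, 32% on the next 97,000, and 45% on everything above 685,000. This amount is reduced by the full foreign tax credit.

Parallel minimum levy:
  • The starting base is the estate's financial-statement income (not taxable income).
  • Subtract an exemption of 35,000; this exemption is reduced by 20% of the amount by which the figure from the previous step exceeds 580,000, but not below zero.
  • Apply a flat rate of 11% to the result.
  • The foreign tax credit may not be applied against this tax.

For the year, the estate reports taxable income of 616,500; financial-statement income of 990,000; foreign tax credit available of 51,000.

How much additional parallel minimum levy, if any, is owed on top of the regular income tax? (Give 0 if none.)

Regular income tax:
  581,000 × 15% = 87,150
  7,000 × 26% = 1,820
  28,500 × 32% = 9,120
  → 98,090
  Less foreign tax credit 51,000 → 47,090

Parallel minimum levy:
  Base (financial-statement income): 990,000
  Exemption: 20% × (990,000 − 580,000) = 82,000 ≥ 35,000, so the exemption is fully phased out
  Base: 990,000 − 0 = 990,000
  990,000 × 11% = 108,900

Excess of parallel minimum levy over regular income tax: 108,900 − 47,090 = 61,810.

61,810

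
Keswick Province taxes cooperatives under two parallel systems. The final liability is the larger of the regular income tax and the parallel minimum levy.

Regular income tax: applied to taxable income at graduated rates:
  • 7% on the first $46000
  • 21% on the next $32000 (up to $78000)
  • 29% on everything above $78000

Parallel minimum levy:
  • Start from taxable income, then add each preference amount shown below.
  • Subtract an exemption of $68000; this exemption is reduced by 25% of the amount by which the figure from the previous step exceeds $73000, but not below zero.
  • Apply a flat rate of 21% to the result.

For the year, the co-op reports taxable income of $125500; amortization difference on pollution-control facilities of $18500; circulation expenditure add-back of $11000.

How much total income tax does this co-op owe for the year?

$23715

Regular income tax:
  $46000 × 7% = $3220
  $32000 × 21% = $6720
  $47500 × 29% = $13775
  → $23715

Parallel minimum levy:
  Adjusted income: $125500 + $18500 + $11000 = $155000
  Exemption: $68000 − 25% × ($155000 − $73000) = $68000 − $20500 = $47500
  Base: $155000 − $47500 = $107500
  $107500 × 21% = $22575

$23715 > $22575, so the regular income tax governs.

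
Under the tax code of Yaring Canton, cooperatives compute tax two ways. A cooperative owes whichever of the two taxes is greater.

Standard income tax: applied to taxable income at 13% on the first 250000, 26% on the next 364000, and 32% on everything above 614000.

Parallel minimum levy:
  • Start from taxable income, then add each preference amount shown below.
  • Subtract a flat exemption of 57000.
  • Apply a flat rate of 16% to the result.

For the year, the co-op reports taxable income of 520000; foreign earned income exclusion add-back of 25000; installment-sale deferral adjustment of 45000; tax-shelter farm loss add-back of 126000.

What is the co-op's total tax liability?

Standard income tax:
  250000 × 13% = 32500
  270000 × 26% = 70200
  → 102700

Parallel minimum levy:
  Adjusted income: 520000 + 25000 + 45000 + 126000 = 716000
  Less exemption 57000 → base 659000
  659000 × 16% = 105440

105440 > 102700, so the parallel minimum levy is the binding amount.

105440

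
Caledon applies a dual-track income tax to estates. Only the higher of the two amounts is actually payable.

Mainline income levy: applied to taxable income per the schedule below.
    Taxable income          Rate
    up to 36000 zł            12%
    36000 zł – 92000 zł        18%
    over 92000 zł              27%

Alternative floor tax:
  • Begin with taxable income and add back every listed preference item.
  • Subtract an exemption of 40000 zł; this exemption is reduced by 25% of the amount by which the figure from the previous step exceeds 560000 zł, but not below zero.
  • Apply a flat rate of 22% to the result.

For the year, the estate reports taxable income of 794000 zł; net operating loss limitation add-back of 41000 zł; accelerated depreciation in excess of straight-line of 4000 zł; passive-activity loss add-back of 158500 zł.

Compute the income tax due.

219450 zł

Alternative floor tax:
  Adjusted income: 794000 zł + 41000 zł + 4000 zł + 158500 zł = 997500 zł
  Exemption: 25% × (997500 zł − 560000 zł) = 109375 zł ≥ 40000 zł, so the exemption is fully phased out
  Base: 997500 zł − 0 zł = 997500 zł
  997500 zł × 22% = 219450 zł

Mainline income levy:
  36000 zł × 12% = 4320 zł
  56000 zł × 18% = 10080 zł
  702000 zł × 27% = 189540 zł
  → 203940 zł

219450 zł > 203940 zł, so the alternative floor tax is the binding amount.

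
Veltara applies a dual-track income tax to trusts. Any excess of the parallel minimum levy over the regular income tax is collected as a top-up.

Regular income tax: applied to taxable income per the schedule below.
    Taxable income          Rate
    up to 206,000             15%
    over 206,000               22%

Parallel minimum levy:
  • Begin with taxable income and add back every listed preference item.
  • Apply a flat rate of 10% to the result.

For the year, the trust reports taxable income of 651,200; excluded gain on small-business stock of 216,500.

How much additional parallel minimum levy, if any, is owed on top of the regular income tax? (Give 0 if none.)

Parallel minimum levy:
  Adjusted income: 651,200 + 216,500 = 867,700
  867,700 × 10% = 86,770

Regular income tax:
  206,000 × 15% = 30,900
  445,200 × 22% = 97,944
  → 128,844

86,770 ≤ 128,844, so no add-on is due.

0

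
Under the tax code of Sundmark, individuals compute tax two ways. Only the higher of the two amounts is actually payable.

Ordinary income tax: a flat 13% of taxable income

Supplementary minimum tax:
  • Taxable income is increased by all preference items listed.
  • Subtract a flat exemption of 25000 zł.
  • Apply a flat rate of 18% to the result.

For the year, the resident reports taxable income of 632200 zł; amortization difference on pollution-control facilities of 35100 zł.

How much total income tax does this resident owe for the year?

Ordinary income tax:
  632200 zł × 13% = 82186 zł

Supplementary minimum tax:
  Adjusted income: 632200 zł + 35100 zł = 667300 zł
  Less exemption 25000 zł → base 642300 zł
  642300 zł × 18% = 115614 zł

115614 zł > 82186 zł, so the supplementary minimum tax is the binding amount.

115614 zł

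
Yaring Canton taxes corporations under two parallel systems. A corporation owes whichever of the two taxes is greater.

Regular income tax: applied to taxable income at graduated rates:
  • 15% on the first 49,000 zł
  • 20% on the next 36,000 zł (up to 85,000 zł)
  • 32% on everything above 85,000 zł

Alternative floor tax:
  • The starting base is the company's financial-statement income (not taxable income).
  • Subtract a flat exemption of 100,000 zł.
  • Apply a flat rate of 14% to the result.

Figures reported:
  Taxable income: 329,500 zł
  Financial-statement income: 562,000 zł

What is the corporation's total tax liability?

Alternative floor tax:
  Base (financial-statement income): 562,000 zł
  Less exemption 100,000 zł → base 462,000 zł
  462,000 zł × 14% = 64,680 zł

Regular income tax:
  49,000 zł × 15% = 7,350 zł
  36,000 zł × 20% = 7,200 zł
  244,500 zł × 32% = 78,240 zł
  → 92,790 zł

92,790 zł > 64,680 zł, so the regular income tax governs.

92,790 zł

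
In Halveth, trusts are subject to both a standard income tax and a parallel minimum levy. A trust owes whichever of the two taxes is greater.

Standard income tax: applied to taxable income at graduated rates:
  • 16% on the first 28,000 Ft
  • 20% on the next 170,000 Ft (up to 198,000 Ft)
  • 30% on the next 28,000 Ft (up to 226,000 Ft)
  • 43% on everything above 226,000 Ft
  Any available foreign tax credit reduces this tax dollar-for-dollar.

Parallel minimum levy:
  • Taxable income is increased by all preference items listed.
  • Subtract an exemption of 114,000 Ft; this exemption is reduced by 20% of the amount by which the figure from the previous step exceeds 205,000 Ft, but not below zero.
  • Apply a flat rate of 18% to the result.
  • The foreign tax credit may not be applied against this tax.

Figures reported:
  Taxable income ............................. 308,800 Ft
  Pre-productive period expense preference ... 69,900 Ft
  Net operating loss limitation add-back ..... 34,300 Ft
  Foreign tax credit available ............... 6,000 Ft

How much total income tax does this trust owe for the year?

Standard income tax:
  28,000 Ft × 16% = 4,480 Ft
  170,000 Ft × 20% = 34,000 Ft
  28,000 Ft × 30% = 8,400 Ft
  82,800 Ft × 43% = 35,604 Ft
  → 82,484 Ft
  Less foreign tax credit 6,000 Ft → 76,484 Ft

Parallel minimum levy:
  Adjusted income: 308,800 Ft + 69,900 Ft + 34,300 Ft = 413,000 Ft
  Exemption: 114,000 Ft − 20% × (413,000 Ft − 205,000 Ft) = 114,000 Ft − 41,600 Ft = 72,400 Ft
  Base: 413,000 Ft − 72,400 Ft = 340,600 Ft
  340,600 Ft × 18% = 61,308 Ft

76,484 Ft > 61,308 Ft, so the standard income tax governs.

76,484 Ft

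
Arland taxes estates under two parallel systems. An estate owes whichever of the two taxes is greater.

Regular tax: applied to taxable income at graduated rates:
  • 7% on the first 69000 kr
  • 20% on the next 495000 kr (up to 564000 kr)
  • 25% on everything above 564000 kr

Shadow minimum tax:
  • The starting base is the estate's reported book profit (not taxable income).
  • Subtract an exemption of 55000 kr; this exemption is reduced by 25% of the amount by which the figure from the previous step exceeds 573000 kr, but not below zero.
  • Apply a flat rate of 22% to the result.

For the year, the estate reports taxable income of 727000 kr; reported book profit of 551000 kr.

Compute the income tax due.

144580 kr

Regular tax:
  69000 kr × 7% = 4830 kr
  495000 kr × 20% = 99000 kr
  163000 kr × 25% = 40750 kr
  → 144580 kr

Shadow minimum tax:
  Base (reported book profit): 551000 kr
  Exemption: 551000 kr ≤ 573000 kr, so full 55000 kr applies
  Base: 551000 kr − 55000 kr = 496000 kr
  496000 kr × 22% = 109120 kr

144580 kr > 109120 kr, so the regular tax governs.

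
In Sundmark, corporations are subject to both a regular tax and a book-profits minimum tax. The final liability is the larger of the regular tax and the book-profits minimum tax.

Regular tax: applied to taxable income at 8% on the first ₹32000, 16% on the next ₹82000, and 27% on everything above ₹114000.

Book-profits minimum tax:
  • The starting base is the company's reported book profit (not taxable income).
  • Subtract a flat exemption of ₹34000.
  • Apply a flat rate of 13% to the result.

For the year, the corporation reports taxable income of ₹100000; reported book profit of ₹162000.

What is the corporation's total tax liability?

Regular tax:
  ₹32000 × 8% = ₹2560
  ₹68000 × 16% = ₹10880
  → ₹13440

Book-profits minimum tax:
  Base (reported book profit): ₹162000
  Less exemption ₹34000 → base ₹128000
  ₹128000 × 13% = ₹16640

₹16640 > ₹13440, so the book-profits minimum tax is the binding amount.

₹16640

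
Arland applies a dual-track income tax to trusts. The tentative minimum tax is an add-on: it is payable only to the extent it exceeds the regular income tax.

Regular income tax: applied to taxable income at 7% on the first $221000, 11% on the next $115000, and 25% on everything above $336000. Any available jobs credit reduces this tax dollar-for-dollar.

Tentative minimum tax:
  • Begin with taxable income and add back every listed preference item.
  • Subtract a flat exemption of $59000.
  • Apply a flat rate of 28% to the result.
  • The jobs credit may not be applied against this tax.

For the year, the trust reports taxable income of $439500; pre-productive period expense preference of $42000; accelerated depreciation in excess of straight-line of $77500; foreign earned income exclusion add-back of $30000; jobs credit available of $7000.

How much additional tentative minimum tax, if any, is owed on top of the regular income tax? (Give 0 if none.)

$101405

Tentative minimum tax:
  Adjusted income: $439500 + $42000 + $77500 + $30000 = $589000
  Less exemption $59000 → base $530000
  $530000 × 28% = $148400

Regular income tax:
  $221000 × 7% = $15470
  $115000 × 11% = $12650
  $103500 × 25% = $25875
  → $53995
  Less jobs credit $7000 → $46995

Excess of tentative minimum tax over regular income tax: $148400 − $46995 = $101405.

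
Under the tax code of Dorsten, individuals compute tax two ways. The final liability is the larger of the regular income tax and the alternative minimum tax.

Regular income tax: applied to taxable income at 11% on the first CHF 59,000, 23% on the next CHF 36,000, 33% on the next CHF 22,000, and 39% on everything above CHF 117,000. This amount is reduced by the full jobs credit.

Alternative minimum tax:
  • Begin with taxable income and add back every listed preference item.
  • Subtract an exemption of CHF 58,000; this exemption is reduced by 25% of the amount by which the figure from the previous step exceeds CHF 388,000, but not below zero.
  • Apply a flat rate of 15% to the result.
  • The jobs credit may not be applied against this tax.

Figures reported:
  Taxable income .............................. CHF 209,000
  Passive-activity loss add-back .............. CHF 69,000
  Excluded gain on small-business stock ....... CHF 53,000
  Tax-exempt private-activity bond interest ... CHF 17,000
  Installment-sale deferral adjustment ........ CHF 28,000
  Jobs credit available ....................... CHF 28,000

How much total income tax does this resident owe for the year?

CHF 47,700

Alternative minimum tax:
  Adjusted income: CHF 209,000 + CHF 69,000 + CHF 53,000 + CHF 17,000 + CHF 28,000 = CHF 376,000
  Exemption: CHF 376,000 ≤ CHF 388,000, so full CHF 58,000 applies
  Base: CHF 376,000 − CHF 58,000 = CHF 318,000
  CHF 318,000 × 15% = CHF 47,700

Regular income tax:
  CHF 59,000 × 11% = CHF 6,490
  CHF 36,000 × 23% = CHF 8,280
  CHF 22,000 × 33% = CHF 7,260
  CHF 92,000 × 39% = CHF 35,880
  → CHF 57,910
  Less jobs credit CHF 28,000 → CHF 29,910

CHF 47,700 > CHF 29,910, so the alternative minimum tax is the binding amount.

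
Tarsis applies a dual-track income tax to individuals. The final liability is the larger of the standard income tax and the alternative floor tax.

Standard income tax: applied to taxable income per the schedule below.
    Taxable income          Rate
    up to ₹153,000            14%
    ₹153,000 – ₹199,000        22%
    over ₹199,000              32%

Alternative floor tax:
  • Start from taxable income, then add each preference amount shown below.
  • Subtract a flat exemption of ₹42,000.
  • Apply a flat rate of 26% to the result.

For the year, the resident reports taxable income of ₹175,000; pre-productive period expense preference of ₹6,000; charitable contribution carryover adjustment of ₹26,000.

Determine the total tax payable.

Alternative floor tax:
  Adjusted income: ₹175,000 + ₹6,000 + ₹26,000 = ₹207,000
  Less exemption ₹42,000 → base ₹165,000
  ₹165,000 × 26% = ₹42,900

Standard income tax:
  ₹153,000 × 14% = ₹21,420
  ₹22,000 × 22% = ₹4,840
  → ₹26,260

₹42,900 > ₹26,260, so the alternative floor tax is the binding amount.

₹42,900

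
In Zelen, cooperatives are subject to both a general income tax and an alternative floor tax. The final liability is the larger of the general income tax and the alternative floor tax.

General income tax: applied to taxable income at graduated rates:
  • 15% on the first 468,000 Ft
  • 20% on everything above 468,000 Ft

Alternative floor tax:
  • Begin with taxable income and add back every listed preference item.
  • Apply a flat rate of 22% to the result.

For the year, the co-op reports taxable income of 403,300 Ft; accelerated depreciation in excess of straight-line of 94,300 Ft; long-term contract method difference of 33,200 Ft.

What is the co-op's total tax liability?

General income tax:
  403,300 Ft × 15% = 60,495 Ft

Alternative floor tax:
  Adjusted income: 403,300 Ft + 94,300 Ft + 33,200 Ft = 530,800 Ft
  530,800 Ft × 22% = 116,776 Ft

116,776 Ft > 60,495 Ft, so the alternative floor tax is the binding amount.

116,776 Ft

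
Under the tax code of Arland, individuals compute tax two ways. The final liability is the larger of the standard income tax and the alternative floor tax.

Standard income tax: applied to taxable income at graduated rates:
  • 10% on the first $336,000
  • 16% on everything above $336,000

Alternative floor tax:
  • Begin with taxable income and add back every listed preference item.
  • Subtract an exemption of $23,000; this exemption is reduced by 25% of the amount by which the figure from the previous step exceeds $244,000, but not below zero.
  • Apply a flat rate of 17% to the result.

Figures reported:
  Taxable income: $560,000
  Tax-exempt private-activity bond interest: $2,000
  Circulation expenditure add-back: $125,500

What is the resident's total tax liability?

$116,875

Alternative floor tax:
  Adjusted income: $560,000 + $2,000 + $125,500 = $687,500
  Exemption: 25% × ($687,500 − $244,000) = $110,875 ≥ $23,000, so the exemption is fully phased out
  Base: $687,500 − $0 = $687,500
  $687,500 × 17% = $116,875

Standard income tax:
  $336,000 × 10% = $33,600
  $224,000 × 16% = $35,840
  → $69,440

$116,875 > $69,440, so the alternative floor tax is the binding amount.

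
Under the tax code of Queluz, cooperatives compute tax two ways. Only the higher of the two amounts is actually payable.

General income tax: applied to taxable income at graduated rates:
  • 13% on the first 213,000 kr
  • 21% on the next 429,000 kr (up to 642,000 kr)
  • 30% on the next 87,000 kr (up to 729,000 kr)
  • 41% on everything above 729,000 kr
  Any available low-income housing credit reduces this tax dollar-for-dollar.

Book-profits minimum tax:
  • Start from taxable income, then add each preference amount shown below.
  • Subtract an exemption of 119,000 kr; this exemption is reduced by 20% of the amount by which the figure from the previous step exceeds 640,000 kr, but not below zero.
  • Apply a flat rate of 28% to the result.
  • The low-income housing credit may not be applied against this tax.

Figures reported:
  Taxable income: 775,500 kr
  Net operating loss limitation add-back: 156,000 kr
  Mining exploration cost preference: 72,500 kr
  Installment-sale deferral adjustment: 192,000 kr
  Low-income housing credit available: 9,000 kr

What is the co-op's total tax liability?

332,696 kr

General income tax:
  213,000 kr × 13% = 27,690 kr
  429,000 kr × 21% = 90,090 kr
  87,000 kr × 30% = 26,100 kr
  46,500 kr × 41% = 19,065 kr
  → 162,945 kr
  Less low-income housing credit 9,000 kr → 153,945 kr

Book-profits minimum tax:
  Adjusted income: 775,500 kr + 156,000 kr + 72,500 kr + 192,000 kr = 1,196,000 kr
  Exemption: 119,000 kr − 20% × (1,196,000 kr − 640,000 kr) = 119,000 kr − 111,200 kr = 7,800 kr
  Base: 1,196,000 kr − 7,800 kr = 1,188,200 kr
  1,188,200 kr × 28% = 332,696 kr

332,696 kr > 153,945 kr, so the book-profits minimum tax is the binding amount.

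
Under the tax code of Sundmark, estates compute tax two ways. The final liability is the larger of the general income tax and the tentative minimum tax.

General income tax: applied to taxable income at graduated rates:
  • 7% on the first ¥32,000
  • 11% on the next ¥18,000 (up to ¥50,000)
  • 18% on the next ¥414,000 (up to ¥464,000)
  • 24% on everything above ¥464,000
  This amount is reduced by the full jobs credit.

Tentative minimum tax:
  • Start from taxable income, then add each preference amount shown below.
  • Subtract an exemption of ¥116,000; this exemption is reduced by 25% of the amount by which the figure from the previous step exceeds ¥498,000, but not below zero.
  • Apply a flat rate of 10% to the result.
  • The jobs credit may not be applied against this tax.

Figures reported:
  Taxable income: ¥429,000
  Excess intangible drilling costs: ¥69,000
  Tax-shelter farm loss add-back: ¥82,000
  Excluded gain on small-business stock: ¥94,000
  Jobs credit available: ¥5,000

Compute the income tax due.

General income tax:
  ¥32,000 × 7% = ¥2,240
  ¥18,000 × 11% = ¥1,980
  ¥379,000 × 18% = ¥68,220
  → ¥72,440
  Less jobs credit ¥5,000 → ¥67,440

Tentative minimum tax:
  Adjusted income: ¥429,000 + ¥69,000 + ¥82,000 + ¥94,000 = ¥674,000
  Exemption: ¥116,000 − 25% × (¥674,000 − ¥498,000) = ¥116,000 − ¥44,000 = ¥72,000
  Base: ¥674,000 − ¥72,000 = ¥602,000
  ¥602,000 × 10% = ¥60,200

¥67,440 > ¥60,200, so the general income tax governs.

¥67,440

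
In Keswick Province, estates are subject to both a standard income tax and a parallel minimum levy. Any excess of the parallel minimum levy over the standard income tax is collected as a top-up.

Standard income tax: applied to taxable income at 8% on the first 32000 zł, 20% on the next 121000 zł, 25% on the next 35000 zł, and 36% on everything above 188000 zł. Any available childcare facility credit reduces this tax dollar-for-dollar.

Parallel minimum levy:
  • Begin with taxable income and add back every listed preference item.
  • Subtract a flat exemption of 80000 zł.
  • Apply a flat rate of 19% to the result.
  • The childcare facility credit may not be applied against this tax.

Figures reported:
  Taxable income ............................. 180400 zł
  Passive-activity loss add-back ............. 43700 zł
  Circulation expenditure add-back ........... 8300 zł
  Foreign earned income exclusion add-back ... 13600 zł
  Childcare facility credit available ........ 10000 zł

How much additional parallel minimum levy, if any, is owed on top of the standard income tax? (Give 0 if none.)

7930 zł

Standard income tax:
  32000 zł × 8% = 2560 zł
  121000 zł × 20% = 24200 zł
  27400 zł × 25% = 6850 zł
  → 33610 zł
  Less childcare facility credit 10000 zł → 23610 zł

Parallel minimum levy:
  Adjusted income: 180400 zł + 43700 zł + 8300 zł + 13600 zł = 246000 zł
  Less exemption 80000 zł → base 166000 zł
  166000 zł × 19% = 31540 zł

Excess of parallel minimum levy over standard income tax: 31540 zł − 23610 zł = 7930 zł.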